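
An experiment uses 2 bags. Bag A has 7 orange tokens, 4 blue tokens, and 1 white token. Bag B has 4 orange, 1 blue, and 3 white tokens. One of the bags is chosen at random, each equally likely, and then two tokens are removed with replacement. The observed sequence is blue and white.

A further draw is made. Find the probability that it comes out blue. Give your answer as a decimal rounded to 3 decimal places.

0.203

The likelihood of the observed sequence under each hypothesis: P(data | bag A) = (4/12)(1/12) = 0.027778; P(data | bag B) = (1/8)(3/8) = 0.046875.
Multiplying each by its prior: 1/2 · 0.027778 = 0.013889, 1/2 · 0.046875 = 0.023438; these sum to 0.037326.
Dividing through by the total gives posterior P(bag A | data) = 0.37209, P(bag B | data) = 0.62791.
So P(blue next | data) = Σ P(blue next | H) P(H | data) = (1/3)(0.37209) + (1/8)(0.62791) = 0.20252.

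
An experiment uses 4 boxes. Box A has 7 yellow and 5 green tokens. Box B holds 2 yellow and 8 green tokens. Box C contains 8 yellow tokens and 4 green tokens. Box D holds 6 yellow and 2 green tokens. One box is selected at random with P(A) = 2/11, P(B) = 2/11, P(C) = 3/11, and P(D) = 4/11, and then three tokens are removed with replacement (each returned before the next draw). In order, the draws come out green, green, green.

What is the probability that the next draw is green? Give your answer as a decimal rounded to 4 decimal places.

0.6944

Under each hypothesis, the probability of the observed sequence is: P(data | box A) = (5/12)(5/12)(5/12) = 0.072338; P(data | box B) = (8/10)(8/10)(8/10) = 0.512; P(data | box C) = (4/12)(4/12)(4/12) = 0.037037; P(data | box D) = (2/8)(2/8)(2/8) = 0.015625.
The prior-weighted likelihoods are 2/11 · 0.072338 = 0.013152, 2/11 · 0.512 = 0.093091, 3/11 · 0.037037 = 0.010101, 4/11 · 0.015625 = 0.0056818; summing to 0.12203.
Normalising, the posterior is P(box A | data) = 0.10778, P(box B | data) = 0.76288, P(box C | data) = 0.082777, P(box D | data) = 0.046562.
Averaging over the posterior, P(green next | data) = (5/12)(0.10778) + (4/5)(0.76288) + (1/3)(0.082777) + (1/4)(0.046562) = 0.69444.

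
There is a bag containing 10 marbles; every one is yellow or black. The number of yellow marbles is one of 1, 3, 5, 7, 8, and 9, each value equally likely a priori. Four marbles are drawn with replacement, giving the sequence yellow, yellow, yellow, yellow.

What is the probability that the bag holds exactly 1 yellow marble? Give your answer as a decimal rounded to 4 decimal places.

The likelihood of the observed sequence under each hypothesis: P(data | r = 1) = (1/10)(1/10)(1/10)(1/10) = 0.0001; P(data | r = 3) = (3/10)(3/10)(3/10)(3/10) = 0.0081; P(data | r = 5) = (5/10)(5/10)(5/10)(5/10) = 0.0625; P(data | r = 7) = (7/10)(7/10)(7/10)(7/10) = 0.2401; P(data | r = 8) = (8/10)(8/10)(8/10)(8/10) = 0.4096; P(data | r = 9) = (9/10)(9/10)(9/10)(9/10) = 0.6561.
Weighting by the prior gives 1/6 · 0.0001 = 1.6667e-05, 1/6 · 0.0081 = 0.00135, 1/6 · 0.0625 = 0.010417, 1/6 · 0.2401 = 0.040017, 1/6 · 0.4096 = 0.068267, 1/6 · 0.6561 = 0.10935; these sum to 0.22942.
So P(r = 1 | data) = (1.6667e-05) / (0.22942) = 7.2648e-05.

0.0001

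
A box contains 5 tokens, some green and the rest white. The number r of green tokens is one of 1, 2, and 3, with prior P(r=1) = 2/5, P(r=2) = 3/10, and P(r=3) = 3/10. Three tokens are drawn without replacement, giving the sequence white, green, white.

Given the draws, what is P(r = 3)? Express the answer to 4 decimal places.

0.1765

For each hypothesis, P(data | H) works out to: P(data | r = 1) = (4/5)(1/4)(3/3) = 1/5; P(data | r = 2) = (3/5)(2/4)(2/3) = 1/5; P(data | r = 3) = (2/5)(3/4)(1/3) = 1/10.
Multiplying each by its prior: 2/5 · 1/5 = 2/25, 3/10 · 1/5 = 3/50, 3/10 · 1/10 = 3/100; with total 17/100.
By Bayes' rule, P(r = 3 | data) = (3/100) / (17/100) = 3/17.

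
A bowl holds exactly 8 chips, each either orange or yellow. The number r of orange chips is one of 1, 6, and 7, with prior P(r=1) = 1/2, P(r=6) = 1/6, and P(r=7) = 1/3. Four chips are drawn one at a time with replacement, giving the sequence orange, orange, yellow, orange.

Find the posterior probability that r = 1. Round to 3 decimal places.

For each hypothesis, P(data | H) works out to: P(data | r = 1) = (1/8)(1/8)(7/8)(1/8) = 0.001709; P(data | r = 6) = (6/8)(6/8)(2/8)(6/8) = 0.10547; P(data | r = 7) = (7/8)(7/8)(1/8)(7/8) = 0.08374.
Multiplying each by its prior: 1/2 · 0.001709 = 0.00085449, 1/6 · 0.10547 = 0.017578, 1/3 · 0.08374 = 0.027913; these sum to 0.046346.
Hence P(r = 1 | data) = (0.00085449) / (0.046346) = 0.018437.

0.018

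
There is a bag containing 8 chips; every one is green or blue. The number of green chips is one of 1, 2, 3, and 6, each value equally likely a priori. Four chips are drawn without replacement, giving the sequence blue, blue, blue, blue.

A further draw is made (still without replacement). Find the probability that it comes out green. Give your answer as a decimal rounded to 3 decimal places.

Under each hypothesis, the probability of the observed sequence is: P(data | r = 1) = (7/8)(6/7)(5/6)(4/5) = 1/2; P(data | r = 2) = (6/8)(5/7)(4/6)(3/5) = 3/14; P(data | r = 3) = (5/8)(4/7)(3/6)(2/5) = 1/14; P(data | r = 6) = (2/8)(1/7)(0/6) = 0.
Weighting by the prior gives 1/4 · 1/2 = 1/8, 1/4 · 3/14 = 3/56, 1/4 · 1/14 = 1/56, 1/4 · 0 = 0; summing to 11/56.
The posterior is then P(r = 1 | data) = 7/11, P(r = 2 | data) = 3/11, P(r = 3 | data) = 1/11, P(r = 6 | data) = 0.
Averaging over the posterior, P(green next | data) = (1/4)(7/11) + (1/2)(3/11) + (3/4)(1/11) = 4/11.

0.364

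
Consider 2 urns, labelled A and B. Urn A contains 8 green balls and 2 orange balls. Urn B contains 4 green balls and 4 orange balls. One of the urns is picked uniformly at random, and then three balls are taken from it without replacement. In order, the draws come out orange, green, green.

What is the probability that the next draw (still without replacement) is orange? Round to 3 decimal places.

0.362

Under each hypothesis, the probability of the observed sequence is: P(data | urn A) = (2/10)(8/9)(7/8) = 7/45; P(data | urn B) = (4/8)(4/7)(3/6) = 1/7.
The prior-weighted likelihoods are 1/2 · 7/45 = 7/90, 1/2 · 1/7 = 1/14; summing to 47/315.
Dividing through by the total gives posterior P(urn A | data) = 49/94, P(urn B | data) = 45/94.
Averaging over the posterior, P(orange next | data) = (1/7)(49/94) + (3/5)(45/94) = 17/47.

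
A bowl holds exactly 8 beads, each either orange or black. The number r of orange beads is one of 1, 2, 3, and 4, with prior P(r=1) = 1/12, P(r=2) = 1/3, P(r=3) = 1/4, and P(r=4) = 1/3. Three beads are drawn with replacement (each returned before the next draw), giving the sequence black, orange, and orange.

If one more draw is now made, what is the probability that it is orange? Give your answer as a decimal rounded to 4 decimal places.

Under each hypothesis, the probability of the observed sequence is: P(data | r = 1) = (7/8)(1/8)(1/8) = 0.013672; P(data | r = 2) = (6/8)(2/8)(2/8) = 0.046875; P(data | r = 3) = (5/8)(3/8)(3/8) = 0.087891; P(data | r = 4) = (4/8)(4/8)(4/8) = 0.125.
Multiplying each by its prior: 1/12 · 0.013672 = 0.0011393, 1/3 · 0.046875 = 0.015625, 1/4 · 0.087891 = 0.021973, 1/3 · 0.125 = 0.041667; these sum to 0.080404.
Normalising, the posterior is P(r = 1 | data) = 0.01417, P(r = 2 | data) = 0.19433, P(r = 3 | data) = 0.27328, P(r = 4 | data) = 0.51822.
The predictive probability is P(orange next | data) = (1/8)(0.01417) + (1/4)(0.19433) + (3/8)(0.27328) + (1/2)(0.51822) = 0.41194.

0.4119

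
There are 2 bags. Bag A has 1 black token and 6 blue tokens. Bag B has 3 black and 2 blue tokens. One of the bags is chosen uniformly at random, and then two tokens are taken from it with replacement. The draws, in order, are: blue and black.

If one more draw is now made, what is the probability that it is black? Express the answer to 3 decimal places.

0.446

The likelihood of the observed sequence under each hypothesis: P(data | bag A) = (6/7)(1/7) = 0.12245; P(data | bag B) = (2/5)(3/5) = 0.24.
Multiplying each by its prior: 1/2 · 0.12245 = 0.061224, 1/2 · 0.24 = 0.12; with total 0.18122.
Dividing through by the total gives posterior P(bag A | data) = 0.33784, P(bag B | data) = 0.66216.
So P(black next | data) = Σ P(black next | H) P(H | data) = (1/7)(0.33784) + (3/5)(0.66216) = 0.44556.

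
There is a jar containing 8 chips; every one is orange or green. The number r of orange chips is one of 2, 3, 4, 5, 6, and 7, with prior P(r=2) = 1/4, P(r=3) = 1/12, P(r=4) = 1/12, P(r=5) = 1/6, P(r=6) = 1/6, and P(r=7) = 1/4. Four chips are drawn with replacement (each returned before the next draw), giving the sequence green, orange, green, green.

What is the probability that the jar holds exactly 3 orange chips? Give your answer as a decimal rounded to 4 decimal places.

For each hypothesis, P(data | H) works out to: P(data | r = 2) = (6/8)(2/8)(6/8)(6/8) = 0.10547; P(data | r = 3) = (5/8)(3/8)(5/8)(5/8) = 0.091553; P(data | r = 4) = (4/8)(4/8)(4/8)(4/8) = 0.0625; P(data | r = 5) = (3/8)(5/8)(3/8)(3/8) = 0.032959; P(data | r = 6) = (2/8)(6/8)(2/8)(2/8) = 0.011719; P(data | r = 7) = (1/8)(7/8)(1/8)(1/8) = 0.001709.
Multiplying each by its prior: 1/4 · 0.10547 = 0.026367, 1/12 · 0.091553 = 0.0076294, 1/12 · 0.0625 = 0.0052083, 1/6 · 0.032959 = 0.0054932, 1/6 · 0.011719 = 0.0019531, 1/4 · 0.001709 = 0.00042725; these sum to 0.047078.
Therefore the posterior P(r = 3 | data) = (0.0076294) / (0.047078) = 0.16206.

0.1621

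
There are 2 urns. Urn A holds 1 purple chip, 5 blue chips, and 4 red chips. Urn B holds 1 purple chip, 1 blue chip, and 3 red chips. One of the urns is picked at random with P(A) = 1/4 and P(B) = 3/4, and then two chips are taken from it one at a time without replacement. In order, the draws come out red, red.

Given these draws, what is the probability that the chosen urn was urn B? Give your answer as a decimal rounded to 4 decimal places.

0.8710

Under each hypothesis, the probability of the observed sequence is: P(data | urn A) = (4/10)(3/9) = 2/15; P(data | urn B) = (3/5)(2/4) = 3/10.
The prior-weighted likelihoods are 1/4 · 2/15 = 1/30, 3/4 · 3/10 = 9/40; with total 31/120.
So P(urn B | data) = (9/40) / (31/120) = 27/31.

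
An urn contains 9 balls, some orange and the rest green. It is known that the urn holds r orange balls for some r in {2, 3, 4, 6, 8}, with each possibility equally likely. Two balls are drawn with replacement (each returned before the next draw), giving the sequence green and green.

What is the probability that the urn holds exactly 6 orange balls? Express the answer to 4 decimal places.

Compute the likelihood of the observed sequence for each case: P(data | r = 2) = (7/9)(7/9) = 49/81; P(data | r = 3) = (6/9)(6/9) = 4/9; P(data | r = 4) = (5/9)(5/9) = 25/81; P(data | r = 6) = (3/9)(3/9) = 1/9; P(data | r = 8) = (1/9)(1/9) = 1/81.
Weighting by the prior gives 1/5 · 49/81 = 49/405, 1/5 · 4/9 = 4/45, 1/5 · 25/81 = 5/81, 1/5 · 1/9 = 1/45, 1/5 · 1/81 = 1/405; with total 8/27.
So P(r = 6 | data) = (1/45) / (8/27) = 3/40.

0.0750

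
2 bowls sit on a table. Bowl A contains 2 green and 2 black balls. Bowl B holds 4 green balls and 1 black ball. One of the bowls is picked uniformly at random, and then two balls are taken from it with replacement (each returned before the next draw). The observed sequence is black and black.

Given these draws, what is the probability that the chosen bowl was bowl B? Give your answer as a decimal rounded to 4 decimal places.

The likelihood of the observed sequence under each hypothesis: P(data | bowl A) = (2/4)(2/4) = 1/4; P(data | bowl B) = (1/5)(1/5) = 1/25.
The prior-weighted likelihoods are 1/2 · 1/4 = 1/8, 1/2 · 1/25 = 1/50; these sum to 29/200.
By Bayes' rule, P(bowl B | data) = (1/50) / (29/200) = 4/29.

0.1379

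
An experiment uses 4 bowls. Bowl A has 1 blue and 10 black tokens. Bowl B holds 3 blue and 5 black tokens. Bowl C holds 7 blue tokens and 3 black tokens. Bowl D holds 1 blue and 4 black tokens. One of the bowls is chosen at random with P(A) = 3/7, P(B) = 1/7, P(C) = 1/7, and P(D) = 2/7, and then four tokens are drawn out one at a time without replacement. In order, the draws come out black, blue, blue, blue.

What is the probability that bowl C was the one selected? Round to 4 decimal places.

For each hypothesis, P(data | H) works out to: P(data | bowl A) = (10/11)(1/10)(0/9) = 0; P(data | bowl B) = (5/8)(3/7)(2/6)(1/5) = 1/56; P(data | bowl C) = (3/10)(7/9)(6/8)(5/7) = 1/8; P(data | bowl D) = (4/5)(1/4)(0/3) = 0.
Weighting by the prior gives 3/7 · 0 = 0, 1/7 · 1/56 = 1/392, 1/7 · 1/8 = 1/56, 2/7 · 0 = 0; these sum to 1/49.
So P(bowl C | data) = (1/56) / (1/49) = 7/8.

0.8750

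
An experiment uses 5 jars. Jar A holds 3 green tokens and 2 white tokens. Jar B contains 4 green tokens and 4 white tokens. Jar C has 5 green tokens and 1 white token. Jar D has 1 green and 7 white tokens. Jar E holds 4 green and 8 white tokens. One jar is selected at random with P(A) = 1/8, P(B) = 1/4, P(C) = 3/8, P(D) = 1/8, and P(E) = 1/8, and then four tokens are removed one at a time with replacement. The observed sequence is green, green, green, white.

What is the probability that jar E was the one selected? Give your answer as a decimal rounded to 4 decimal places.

The likelihood of the observed sequence under each hypothesis: P(data | jar A) = (3/5)(3/5)(3/5)(2/5) = 0.0864; P(data | jar B) = (4/8)(4/8)(4/8)(4/8) = 0.0625; P(data | jar C) = (5/6)(5/6)(5/6)(1/6) = 0.096451; P(data | jar D) = (1/8)(1/8)(1/8)(7/8) = 0.001709; P(data | jar E) = (4/12)(4/12)(4/12)(8/12) = 0.024691.
The prior-weighted likelihoods are 1/8 · 0.0864 = 0.0108, 1/4 · 0.0625 = 0.015625, 3/8 · 0.096451 = 0.036169, 1/8 · 0.001709 = 0.00021362, 1/8 · 0.024691 = 0.0030864; summing to 0.065894.
So P(jar E | data) = (0.0030864) / (0.065894) = 0.046839.

0.0468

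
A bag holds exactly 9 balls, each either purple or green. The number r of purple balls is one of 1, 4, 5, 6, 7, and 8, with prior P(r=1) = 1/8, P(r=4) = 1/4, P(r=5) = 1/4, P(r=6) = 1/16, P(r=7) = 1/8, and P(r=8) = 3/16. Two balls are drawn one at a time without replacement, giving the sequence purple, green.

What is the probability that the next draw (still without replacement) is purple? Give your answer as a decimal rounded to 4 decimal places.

0.5726

Under each hypothesis, the probability of the observed sequence is: P(data | r = 1) = (1/9)(8/8) = 1/9; P(data | r = 4) = (4/9)(5/8) = 5/18; P(data | r = 5) = (5/9)(4/8) = 5/18; P(data | r = 6) = (6/9)(3/8) = 1/4; P(data | r = 7) = (7/9)(2/8) = 7/36; P(data | r = 8) = (8/9)(1/8) = 1/9.
The prior-weighted likelihoods are 1/8 · 1/9 = 1/72, 1/4 · 5/18 = 5/72, 1/4 · 5/18 = 5/72, 1/16 · 1/4 = 1/64, 1/8 · 7/36 = 7/288, 3/16 · 1/9 = 1/48; these sum to 41/192.
Normalising, the posterior is P(r = 1 | data) = 8/123, P(r = 4 | data) = 40/123, P(r = 5 | data) = 40/123, P(r = 6 | data) = 3/41, P(r = 7 | data) = 14/123, P(r = 8 | data) = 4/41.
So P(purple next | data) = Σ P(purple next | H) P(H | data) = (0)(8/123) + (3/7)(40/123) + (4/7)(40/123) + (5/7)(3/41) + (6/7)(14/123) + (1)(4/41) = 493/861.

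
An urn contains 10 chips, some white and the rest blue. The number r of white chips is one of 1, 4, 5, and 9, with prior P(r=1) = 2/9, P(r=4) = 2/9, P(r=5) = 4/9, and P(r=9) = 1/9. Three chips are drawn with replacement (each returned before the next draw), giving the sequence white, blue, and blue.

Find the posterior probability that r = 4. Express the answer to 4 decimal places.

0.3003

Compute the likelihood of the observed sequence for each case: P(data | r = 1) = (1/10)(9/10)(9/10) = 0.081; P(data | r = 4) = (4/10)(6/10)(6/10) = 0.144; P(data | r = 5) = (5/10)(5/10)(5/10) = 0.125; P(data | r = 9) = (9/10)(1/10)(1/10) = 0.009.
The prior-weighted likelihoods are 2/9 · 0.081 = 0.018, 2/9 · 0.144 = 0.032, 4/9 · 0.125 = 0.055556, 1/9 · 0.009 = 0.001; summing to 0.10656.
So P(r = 4 | data) = (0.032) / (0.10656) = 0.30031.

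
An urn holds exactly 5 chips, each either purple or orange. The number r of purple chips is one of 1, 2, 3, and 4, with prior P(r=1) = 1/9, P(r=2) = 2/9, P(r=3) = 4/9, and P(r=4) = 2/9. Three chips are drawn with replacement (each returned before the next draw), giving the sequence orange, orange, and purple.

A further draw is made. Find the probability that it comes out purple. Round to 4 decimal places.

The likelihood of the observed sequence under each hypothesis: P(data | r = 1) = (4/5)(4/5)(1/5) = 0.128; P(data | r = 2) = (3/5)(3/5)(2/5) = 0.144; P(data | r = 3) = (2/5)(2/5)(3/5) = 0.096; P(data | r = 4) = (1/5)(1/5)(4/5) = 0.032.
The prior-weighted likelihoods are 1/9 · 0.128 = 0.014222, 2/9 · 0.144 = 0.032, 4/9 · 0.096 = 0.042667, 2/9 · 0.032 = 0.0071111; summing to 0.096.
Normalising, the posterior is P(r = 1 | data) = 0.14815, P(r = 2 | data) = 0.33333, P(r = 3 | data) = 0.44444, P(r = 4 | data) = 0.074074.
Averaging over the posterior, P(purple next | data) = (1/5)(0.14815) + (2/5)(0.33333) + (3/5)(0.44444) + (4/5)(0.074074) = 0.48889.

0.4889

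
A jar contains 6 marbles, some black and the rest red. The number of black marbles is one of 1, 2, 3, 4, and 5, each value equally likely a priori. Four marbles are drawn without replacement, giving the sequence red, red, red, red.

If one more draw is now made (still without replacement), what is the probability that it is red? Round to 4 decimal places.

Compute the likelihood of the observed sequence for each case: P(data | r = 1) = (5/6)(4/5)(3/4)(2/3) = 1/3; P(data | r = 2) = (4/6)(3/5)(2/4)(1/3) = 1/15; P(data | r = 3) = (3/6)(2/5)(1/4)(0/3) = 0; P(data | r = 4) = (2/6)(1/5)(0/4) = 0; P(data | r = 5) = (1/6)(0/5) = 0.
The prior-weighted likelihoods are 1/5 · 1/3 = 1/15, 1/5 · 1/15 = 1/75, 1/5 · 0 = 0, 1/5 · 0 = 0, 1/5 · 0 = 0; with total 2/25.
Normalising, the posterior is P(r = 1 | data) = 5/6, P(r = 2 | data) = 1/6, P(r = 3 | data) = 0, P(r = 4 | data) = 0, P(r = 5 | data) = 0.
So P(red next | data) = Σ P(red next | H) P(H | data) = (1/2)(5/6) + (0)(1/6) = 5/12.

0.4167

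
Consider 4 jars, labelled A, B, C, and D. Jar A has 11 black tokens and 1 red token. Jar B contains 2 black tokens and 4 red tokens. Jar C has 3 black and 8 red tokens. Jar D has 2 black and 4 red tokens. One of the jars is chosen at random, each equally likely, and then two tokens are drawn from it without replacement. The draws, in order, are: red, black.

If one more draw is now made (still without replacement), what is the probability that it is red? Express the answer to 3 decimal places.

0.682

Under each hypothesis, the probability of the observed sequence is: P(data | jar A) = (1/12)(11/11) = 0.083333; P(data | jar B) = (4/6)(2/5) = 0.26667; P(data | jar C) = (8/11)(3/10) = 0.21818; P(data | jar D) = (4/6)(2/5) = 0.26667.
Multiplying each by its prior: 1/4 · 0.083333 = 0.020833, 1/4 · 0.26667 = 0.066667, 1/4 · 0.21818 = 0.054545, 1/4 · 0.26667 = 0.066667; summing to 0.20871.
The posterior is then P(jar A | data) = 0.099819, P(jar B | data) = 0.31942, P(jar C | data) = 0.26134, P(jar D | data) = 0.31942.
Averaging over the posterior, P(red next | data) = (0)(0.099819) + (3/4)(0.31942) + (7/9)(0.26134) + (3/4)(0.31942) = 0.6824.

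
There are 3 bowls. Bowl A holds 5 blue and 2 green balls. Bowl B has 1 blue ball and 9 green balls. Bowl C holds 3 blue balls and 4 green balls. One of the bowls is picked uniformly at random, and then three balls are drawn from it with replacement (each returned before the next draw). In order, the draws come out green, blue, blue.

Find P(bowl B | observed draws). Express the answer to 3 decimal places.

Compute the likelihood of the observed sequence for each case: P(data | bowl A) = (2/7)(5/7)(5/7) = 0.14577; P(data | bowl B) = (9/10)(1/10)(1/10) = 0.009; P(data | bowl C) = (4/7)(3/7)(3/7) = 0.10496.
Multiplying each by its prior: 1/3 · 0.14577 = 0.048591, 1/3 · 0.009 = 0.003, 1/3 · 0.10496 = 0.034985; with total 0.086576.
By Bayes' rule, P(bowl B | data) = (0.003) / (0.086576) = 0.034652.

0.035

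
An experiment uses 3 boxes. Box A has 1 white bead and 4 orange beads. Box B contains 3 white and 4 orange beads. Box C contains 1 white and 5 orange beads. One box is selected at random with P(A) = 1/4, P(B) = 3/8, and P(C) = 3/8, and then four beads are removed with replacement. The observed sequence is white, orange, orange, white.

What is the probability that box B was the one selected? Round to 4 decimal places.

For each hypothesis, P(data | H) works out to: P(data | box A) = (1/5)(4/5)(4/5)(1/5) = 0.0256; P(data | box B) = (3/7)(4/7)(4/7)(3/7) = 0.059975; P(data | box C) = (1/6)(5/6)(5/6)(1/6) = 0.01929.
Weighting by the prior gives 1/4 · 0.0256 = 0.0064, 3/8 · 0.059975 = 0.022491, 3/8 · 0.01929 = 0.0072338; these sum to 0.036124.
So P(box B | data) = (0.022491) / (0.036124) = 0.62259.

0.6226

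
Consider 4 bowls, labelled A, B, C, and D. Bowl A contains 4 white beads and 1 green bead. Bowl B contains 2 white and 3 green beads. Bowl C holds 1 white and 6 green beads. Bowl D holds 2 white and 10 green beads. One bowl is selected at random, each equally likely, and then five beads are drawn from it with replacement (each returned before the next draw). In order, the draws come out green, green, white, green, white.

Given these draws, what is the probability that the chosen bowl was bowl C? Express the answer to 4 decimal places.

0.1873

Compute the likelihood of the observed sequence for each case: P(data | bowl A) = (1/5)(1/5)(4/5)(1/5)(4/5) = 0.00512; P(data | bowl B) = (3/5)(3/5)(2/5)(3/5)(2/5) = 0.03456; P(data | bowl C) = (6/7)(6/7)(1/7)(6/7)(1/7) = 0.012852; P(data | bowl D) = (10/12)(10/12)(2/12)(10/12)(2/12) = 0.016075.
Multiplying each by its prior: 1/4 · 0.00512 = 0.00128, 1/4 · 0.03456 = 0.00864, 1/4 · 0.012852 = 0.0032129, 1/4 · 0.016075 = 0.0040188; these sum to 0.017152.
Therefore the posterior P(bowl C | data) = (0.0032129) / (0.017152) = 0.18733.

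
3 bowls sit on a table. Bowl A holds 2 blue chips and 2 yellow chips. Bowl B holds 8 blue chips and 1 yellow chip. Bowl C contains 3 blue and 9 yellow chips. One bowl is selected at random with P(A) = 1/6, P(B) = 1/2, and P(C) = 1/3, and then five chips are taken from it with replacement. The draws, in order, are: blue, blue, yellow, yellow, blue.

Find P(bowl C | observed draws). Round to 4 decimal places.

Compute the likelihood of the observed sequence for each case: P(data | bowl A) = (2/4)(2/4)(2/4)(2/4)(2/4) = 0.03125; P(data | bowl B) = (8/9)(8/9)(1/9)(1/9)(8/9) = 0.0086708; P(data | bowl C) = (3/12)(3/12)(9/12)(9/12)(3/12) = 0.0087891.
The prior-weighted likelihoods are 1/6 · 0.03125 = 0.0052083, 1/2 · 0.0086708 = 0.0043354, 1/3 · 0.0087891 = 0.0029297; summing to 0.012473.
Hence P(bowl C | data) = (0.0029297) / (0.012473) = 0.23487.

0.2349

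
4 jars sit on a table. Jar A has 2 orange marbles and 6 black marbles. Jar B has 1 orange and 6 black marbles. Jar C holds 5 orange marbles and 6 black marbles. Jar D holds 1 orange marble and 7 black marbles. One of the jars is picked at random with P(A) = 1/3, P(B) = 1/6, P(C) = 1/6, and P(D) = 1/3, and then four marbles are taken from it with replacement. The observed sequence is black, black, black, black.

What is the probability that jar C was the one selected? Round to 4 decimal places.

For each hypothesis, P(data | H) works out to: P(data | jar A) = (6/8)(6/8)(6/8)(6/8) = 0.31641; P(data | jar B) = (6/7)(6/7)(6/7)(6/7) = 0.53978; P(data | jar C) = (6/11)(6/11)(6/11)(6/11) = 0.088519; P(data | jar D) = (7/8)(7/8)(7/8)(7/8) = 0.58618.
Multiplying each by its prior: 1/3 · 0.31641 = 0.10547, 1/6 · 0.53978 = 0.089963, 1/6 · 0.088519 = 0.014753, 1/3 · 0.58618 = 0.19539; with total 0.40558.
Hence P(jar C | data) = (0.014753) / (0.40558) = 0.036375.

0.0364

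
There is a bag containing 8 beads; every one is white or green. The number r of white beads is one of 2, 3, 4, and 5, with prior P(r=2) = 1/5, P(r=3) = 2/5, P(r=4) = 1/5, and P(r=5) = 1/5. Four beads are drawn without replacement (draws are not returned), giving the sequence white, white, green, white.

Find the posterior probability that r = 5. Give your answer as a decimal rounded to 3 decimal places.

0.536

For each hypothesis, P(data | H) works out to: P(data | r = 2) = (2/8)(1/7)(6/6)(0/5) = 0; P(data | r = 3) = (3/8)(2/7)(5/6)(1/5) = 1/56; P(data | r = 4) = (4/8)(3/7)(4/6)(2/5) = 2/35; P(data | r = 5) = (5/8)(4/7)(3/6)(3/5) = 3/28.
Weighting by the prior gives 1/5 · 0 = 0, 2/5 · 1/56 = 1/140, 1/5 · 2/35 = 2/175, 1/5 · 3/28 = 3/140; with total 1/25.
By Bayes' rule, P(r = 5 | data) = (3/140) / (1/25) = 15/28.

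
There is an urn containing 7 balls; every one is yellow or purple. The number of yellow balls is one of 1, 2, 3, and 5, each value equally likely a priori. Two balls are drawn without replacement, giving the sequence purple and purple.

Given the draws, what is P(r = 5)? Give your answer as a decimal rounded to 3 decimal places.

0.031

The likelihood of the observed sequence under each hypothesis: P(data | r = 1) = (6/7)(5/6) = 5/7; P(data | r = 2) = (5/7)(4/6) = 10/21; P(data | r = 3) = (4/7)(3/6) = 2/7; P(data | r = 5) = (2/7)(1/6) = 1/21.
Weighting by the prior gives 1/4 · 5/7 = 5/28, 1/4 · 10/21 = 5/42, 1/4 · 2/7 = 1/14, 1/4 · 1/21 = 1/84; summing to 8/21.
Therefore the posterior P(r = 5 | data) = (1/84) / (8/21) = 1/32.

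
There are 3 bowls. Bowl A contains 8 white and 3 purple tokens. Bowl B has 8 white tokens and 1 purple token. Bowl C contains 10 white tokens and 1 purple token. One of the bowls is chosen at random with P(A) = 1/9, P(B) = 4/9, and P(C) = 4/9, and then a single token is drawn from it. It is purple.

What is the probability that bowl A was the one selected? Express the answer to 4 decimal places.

0.2523

The likelihood of this draw under each hypothesis: P(data | bowl A) = (3/11) = 3/11; P(data | bowl B) = (1/9) = 1/9; P(data | bowl C) = (1/11) = 1/11.
The prior-weighted likelihoods are 1/9 · 3/11 = 1/33, 4/9 · 1/9 = 4/81, 4/9 · 1/11 = 4/99; summing to 107/891.
Hence P(bowl A | data) = (1/33) / (107/891) = 27/107.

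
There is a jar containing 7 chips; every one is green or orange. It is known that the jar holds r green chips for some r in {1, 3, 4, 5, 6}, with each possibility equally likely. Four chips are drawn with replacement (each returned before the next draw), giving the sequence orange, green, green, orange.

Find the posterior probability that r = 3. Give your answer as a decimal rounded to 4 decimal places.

The likelihood of the observed sequence under each hypothesis: P(data | r = 1) = (6/7)(1/7)(1/7)(6/7) = 0.014994; P(data | r = 3) = (4/7)(3/7)(3/7)(4/7) = 0.059975; P(data | r = 4) = (3/7)(4/7)(4/7)(3/7) = 0.059975; P(data | r = 5) = (2/7)(5/7)(5/7)(2/7) = 0.041649; P(data | r = 6) = (1/7)(6/7)(6/7)(1/7) = 0.014994.
Multiplying each by its prior: 1/5 · 0.014994 = 0.0029988, 1/5 · 0.059975 = 0.011995, 1/5 · 0.059975 = 0.011995, 1/5 · 0.041649 = 0.0083299, 1/5 · 0.014994 = 0.0029988; with total 0.038317.
Therefore the posterior P(r = 3 | data) = (0.011995) / (0.038317) = 0.31304.

0.3130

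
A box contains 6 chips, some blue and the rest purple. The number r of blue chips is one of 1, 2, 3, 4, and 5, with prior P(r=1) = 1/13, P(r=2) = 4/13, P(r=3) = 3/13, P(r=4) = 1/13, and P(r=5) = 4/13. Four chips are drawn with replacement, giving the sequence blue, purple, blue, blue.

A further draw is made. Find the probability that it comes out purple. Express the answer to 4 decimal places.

0.3357

For each hypothesis, P(data | H) works out to: P(data | r = 1) = (1/6)(5/6)(1/6)(1/6) = 0.003858; P(data | r = 2) = (2/6)(4/6)(2/6)(2/6) = 0.024691; P(data | r = 3) = (3/6)(3/6)(3/6)(3/6) = 0.0625; P(data | r = 4) = (4/6)(2/6)(4/6)(4/6) = 0.098765; P(data | r = 5) = (5/6)(1/6)(5/6)(5/6) = 0.096451.
Weighting by the prior gives 1/13 · 0.003858 = 0.00029677, 4/13 · 0.024691 = 0.0075973, 3/13 · 0.0625 = 0.014423, 1/13 · 0.098765 = 0.0075973, 4/13 · 0.096451 = 0.029677; these sum to 0.059592.
Dividing through by the total gives posterior P(r = 1 | data) = 0.0049801, P(r = 2 | data) = 0.12749, P(r = 3 | data) = 0.24203, P(r = 4 | data) = 0.12749, P(r = 5 | data) = 0.49801.
The predictive probability is P(purple next | data) = (5/6)(0.0049801) + (2/3)(0.12749) + (1/2)(0.24203) + (1/3)(0.12749) + (1/6)(0.49801) = 0.33566.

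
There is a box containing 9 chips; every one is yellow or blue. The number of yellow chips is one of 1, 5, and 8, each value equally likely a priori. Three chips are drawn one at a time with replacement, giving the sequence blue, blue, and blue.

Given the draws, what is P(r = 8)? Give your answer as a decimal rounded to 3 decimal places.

0.002

Under each hypothesis, the probability of the observed sequence is: P(data | r = 1) = (8/9)(8/9)(8/9) = 0.70233; P(data | r = 5) = (4/9)(4/9)(4/9) = 0.087791; P(data | r = 8) = (1/9)(1/9)(1/9) = 0.0013717.
The prior-weighted likelihoods are 1/3 · 0.70233 = 0.23411, 1/3 · 0.087791 = 0.029264, 1/3 · 0.0013717 = 0.00045725; summing to 0.26383.
So P(r = 8 | data) = (0.00045725) / (0.26383) = 0.0017331.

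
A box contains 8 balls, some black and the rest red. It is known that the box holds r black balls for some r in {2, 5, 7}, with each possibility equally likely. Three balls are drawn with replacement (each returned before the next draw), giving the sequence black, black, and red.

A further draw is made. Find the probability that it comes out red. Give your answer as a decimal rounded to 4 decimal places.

0.3530

Compute the likelihood of the observed sequence for each case: P(data | r = 2) = (2/8)(2/8)(6/8) = 0.046875; P(data | r = 5) = (5/8)(5/8)(3/8) = 0.14648; P(data | r = 7) = (7/8)(7/8)(1/8) = 0.095703.
The prior-weighted likelihoods are 1/3 · 0.046875 = 0.015625, 1/3 · 0.14648 = 0.048828, 1/3 · 0.095703 = 0.031901; summing to 0.096354.
Normalising, the posterior is P(r = 2 | data) = 0.16216, P(r = 5 | data) = 0.50676, P(r = 7 | data) = 0.33108.
Averaging over the posterior, P(red next | data) = (3/4)(0.16216) + (3/8)(0.50676) + (1/8)(0.33108) = 0.35304.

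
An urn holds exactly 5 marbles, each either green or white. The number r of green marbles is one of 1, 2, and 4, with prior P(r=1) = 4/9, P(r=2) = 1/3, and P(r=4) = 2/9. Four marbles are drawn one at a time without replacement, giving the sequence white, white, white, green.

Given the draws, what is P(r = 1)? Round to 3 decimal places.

For each hypothesis, P(data | H) works out to: P(data | r = 1) = (4/5)(3/4)(2/3)(1/2) = 1/5; P(data | r = 2) = (3/5)(2/4)(1/3)(2/2) = 1/10; P(data | r = 4) = (1/5)(0/4) = 0.
Weighting by the prior gives 4/9 · 1/5 = 4/45, 1/3 · 1/10 = 1/30, 2/9 · 0 = 0; with total 11/90.
Hence P(r = 1 | data) = (4/45) / (11/90) = 8/11.

0.727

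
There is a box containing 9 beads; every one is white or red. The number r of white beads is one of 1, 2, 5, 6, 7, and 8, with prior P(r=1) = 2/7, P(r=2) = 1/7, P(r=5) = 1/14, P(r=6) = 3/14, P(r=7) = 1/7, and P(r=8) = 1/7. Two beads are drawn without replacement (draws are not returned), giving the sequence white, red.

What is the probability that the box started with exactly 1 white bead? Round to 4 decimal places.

0.1798

Compute the likelihood of the observed sequence for each case: P(data | r = 1) = (1/9)(8/8) = 1/9; P(data | r = 2) = (2/9)(7/8) = 7/36; P(data | r = 5) = (5/9)(4/8) = 5/18; P(data | r = 6) = (6/9)(3/8) = 1/4; P(data | r = 7) = (7/9)(2/8) = 7/36; P(data | r = 8) = (8/9)(1/8) = 1/9.
Weighting by the prior gives 2/7 · 1/9 = 2/63, 1/7 · 7/36 = 1/36, 1/14 · 5/18 = 5/252, 3/14 · 1/4 = 3/56, 1/7 · 7/36 = 1/36, 1/7 · 1/9 = 1/63; summing to 89/504.
By Bayes' rule, P(r = 1 | data) = (2/63) / (89/504) = 16/89.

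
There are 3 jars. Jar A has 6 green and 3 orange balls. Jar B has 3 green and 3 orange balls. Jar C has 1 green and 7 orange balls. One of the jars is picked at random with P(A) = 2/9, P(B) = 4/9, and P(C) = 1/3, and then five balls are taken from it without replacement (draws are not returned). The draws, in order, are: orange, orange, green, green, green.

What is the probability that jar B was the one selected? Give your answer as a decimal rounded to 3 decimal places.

Under each hypothesis, the probability of the observed sequence is: P(data | jar A) = (3/9)(2/8)(6/7)(5/6)(4/5) = 1/21; P(data | jar B) = (3/6)(2/5)(3/4)(2/3)(1/2) = 1/20; P(data | jar C) = (7/8)(6/7)(1/6)(0/5) = 0.
The prior-weighted likelihoods are 2/9 · 1/21 = 2/189, 4/9 · 1/20 = 1/45, 1/3 · 0 = 0; summing to 31/945.
So P(jar B | data) = (1/45) / (31/945) = 21/31.

0.677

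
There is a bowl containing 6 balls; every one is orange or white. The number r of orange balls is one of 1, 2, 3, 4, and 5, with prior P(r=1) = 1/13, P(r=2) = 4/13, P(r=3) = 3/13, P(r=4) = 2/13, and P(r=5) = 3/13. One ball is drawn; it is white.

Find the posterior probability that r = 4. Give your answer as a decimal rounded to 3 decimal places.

The likelihood of this draw under each hypothesis: P(data | r = 1) = (5/6) = 5/6; P(data | r = 2) = (4/6) = 2/3; P(data | r = 3) = (3/6) = 1/2; P(data | r = 4) = (2/6) = 1/3; P(data | r = 5) = (1/6) = 1/6.
Multiplying each by its prior: 1/13 · 5/6 = 5/78, 4/13 · 2/3 = 8/39, 3/13 · 1/2 = 3/26, 2/13 · 1/3 = 2/39, 3/13 · 1/6 = 1/26; with total 37/78.
So P(r = 4 | data) = (2/39) / (37/78) = 4/37.

0.108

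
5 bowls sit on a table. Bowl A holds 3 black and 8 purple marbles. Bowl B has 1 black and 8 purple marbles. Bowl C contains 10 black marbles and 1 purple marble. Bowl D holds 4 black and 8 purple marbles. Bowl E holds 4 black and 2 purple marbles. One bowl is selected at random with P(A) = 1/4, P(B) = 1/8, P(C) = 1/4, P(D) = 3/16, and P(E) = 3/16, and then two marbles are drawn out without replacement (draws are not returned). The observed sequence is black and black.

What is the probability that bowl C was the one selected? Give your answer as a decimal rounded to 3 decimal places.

0.659

The likelihood of the observed sequence under each hypothesis: P(data | bowl A) = (3/11)(2/10) = 3/55; P(data | bowl B) = (1/9)(0/8) = 0; P(data | bowl C) = (10/11)(9/10) = 9/11; P(data | bowl D) = (4/12)(3/11) = 1/11; P(data | bowl E) = (4/6)(3/5) = 2/5.
Multiplying each by its prior: 1/4 · 3/55 = 3/220, 1/8 · 0 = 0, 1/4 · 9/11 = 9/44, 3/16 · 1/11 = 3/176, 3/16 · 2/5 = 3/40; these sum to 273/880.
Hence P(bowl C | data) = (9/44) / (273/880) = 60/91.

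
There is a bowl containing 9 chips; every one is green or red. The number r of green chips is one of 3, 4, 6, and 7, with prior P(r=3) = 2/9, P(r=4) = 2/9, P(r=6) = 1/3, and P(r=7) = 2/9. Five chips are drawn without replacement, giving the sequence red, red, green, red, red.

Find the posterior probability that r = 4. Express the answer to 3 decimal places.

0.308

Compute the likelihood of the observed sequence for each case: P(data | r = 3) = (6/9)(5/8)(3/7)(4/6)(3/5) = 1/14; P(data | r = 4) = (5/9)(4/8)(4/7)(3/6)(2/5) = 2/63; P(data | r = 6) = (3/9)(2/8)(6/7)(1/6)(0/5) = 0; P(data | r = 7) = (2/9)(1/8)(7/7)(0/6) = 0.
The prior-weighted likelihoods are 2/9 · 1/14 = 1/63, 2/9 · 2/63 = 4/567, 1/3 · 0 = 0, 2/9 · 0 = 0; with total 13/567.
Hence P(r = 4 | data) = (4/567) / (13/567) = 4/13.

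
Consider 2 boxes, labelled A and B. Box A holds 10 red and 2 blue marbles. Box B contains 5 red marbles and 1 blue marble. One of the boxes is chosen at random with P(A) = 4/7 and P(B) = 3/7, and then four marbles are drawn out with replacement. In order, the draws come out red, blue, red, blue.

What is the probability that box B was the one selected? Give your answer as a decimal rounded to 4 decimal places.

The likelihood of the observed sequence under each hypothesis: P(data | box A) = (10/12)(2/12)(10/12)(2/12) = 0.01929; P(data | box B) = (5/6)(1/6)(5/6)(1/6) = 0.01929.
The prior-weighted likelihoods are 4/7 · 0.01929 = 0.011023, 3/7 · 0.01929 = 0.0082672; these sum to 0.01929.
Therefore the posterior P(box B | data) = (0.0082672) / (0.01929) = 0.42857.

0.4286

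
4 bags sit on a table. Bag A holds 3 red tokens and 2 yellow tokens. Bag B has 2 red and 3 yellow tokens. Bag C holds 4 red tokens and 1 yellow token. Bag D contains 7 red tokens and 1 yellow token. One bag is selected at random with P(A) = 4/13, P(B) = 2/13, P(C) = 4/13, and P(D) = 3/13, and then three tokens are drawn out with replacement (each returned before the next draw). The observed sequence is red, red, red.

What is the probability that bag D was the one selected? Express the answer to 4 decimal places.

Compute the likelihood of the observed sequence for each case: P(data | bag A) = (3/5)(3/5)(3/5) = 0.216; P(data | bag B) = (2/5)(2/5)(2/5) = 0.064; P(data | bag C) = (4/5)(4/5)(4/5) = 0.512; P(data | bag D) = (7/8)(7/8)(7/8) = 0.66992.
The prior-weighted likelihoods are 4/13 · 0.216 = 0.066462, 2/13 · 0.064 = 0.0098462, 4/13 · 0.512 = 0.15754, 3/13 · 0.66992 = 0.1546; these sum to 0.38844.
Hence P(bag D | data) = (0.1546) / (0.38844) = 0.39799.

0.3980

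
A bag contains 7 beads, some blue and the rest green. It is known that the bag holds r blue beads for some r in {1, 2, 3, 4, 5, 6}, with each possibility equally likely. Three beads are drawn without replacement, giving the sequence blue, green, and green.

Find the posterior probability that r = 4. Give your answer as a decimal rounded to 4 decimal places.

For each hypothesis, P(data | H) works out to: P(data | r = 1) = (1/7)(6/6)(5/5) = 1/7; P(data | r = 2) = (2/7)(5/6)(4/5) = 4/21; P(data | r = 3) = (3/7)(4/6)(3/5) = 6/35; P(data | r = 4) = (4/7)(3/6)(2/5) = 4/35; P(data | r = 5) = (5/7)(2/6)(1/5) = 1/21; P(data | r = 6) = (6/7)(1/6)(0/5) = 0.
The prior-weighted likelihoods are 1/6 · 1/7 = 1/42, 1/6 · 4/21 = 2/63, 1/6 · 6/35 = 1/35, 1/6 · 4/35 = 2/105, 1/6 · 1/21 = 1/126, 1/6 · 0 = 0; summing to 1/9.
Therefore the posterior P(r = 4 | data) = (2/105) / (1/9) = 6/35.

0.1714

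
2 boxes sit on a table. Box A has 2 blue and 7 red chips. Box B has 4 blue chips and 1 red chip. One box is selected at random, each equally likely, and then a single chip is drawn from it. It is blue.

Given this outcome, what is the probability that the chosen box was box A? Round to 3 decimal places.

The likelihood of this draw under each hypothesis: P(data | box A) = (2/9) = 2/9; P(data | box B) = (4/5) = 4/5.
Multiplying each by its prior: 1/2 · 2/9 = 1/9, 1/2 · 4/5 = 2/5; summing to 23/45.
Hence P(box A | data) = (1/9) / (23/45) = 5/23.

0.217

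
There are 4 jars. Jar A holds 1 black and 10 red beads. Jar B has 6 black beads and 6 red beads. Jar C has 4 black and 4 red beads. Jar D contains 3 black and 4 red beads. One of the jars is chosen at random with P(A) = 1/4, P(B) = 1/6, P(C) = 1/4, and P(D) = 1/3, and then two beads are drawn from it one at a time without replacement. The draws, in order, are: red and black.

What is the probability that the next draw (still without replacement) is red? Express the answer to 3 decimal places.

0.589

For each hypothesis, P(data | H) works out to: P(data | jar A) = (10/11)(1/10) = 1/11; P(data | jar B) = (6/12)(6/11) = 3/11; P(data | jar C) = (4/8)(4/7) = 2/7; P(data | jar D) = (4/7)(3/6) = 2/7.
The prior-weighted likelihoods are 1/4 · 1/11 = 1/44, 1/6 · 3/11 = 1/22, 1/4 · 2/7 = 1/14, 1/3 · 2/7 = 2/21; with total 31/132.
Normalising, the posterior is P(jar A | data) = 0.096774, P(jar B | data) = 0.19355, P(jar C | data) = 0.30415, P(jar D | data) = 0.40553.
Averaging over the posterior, P(red next | data) = (1)(0.096774) + (1/2)(0.19355) + (1/2)(0.30415) + (3/5)(0.40553) = 0.58894.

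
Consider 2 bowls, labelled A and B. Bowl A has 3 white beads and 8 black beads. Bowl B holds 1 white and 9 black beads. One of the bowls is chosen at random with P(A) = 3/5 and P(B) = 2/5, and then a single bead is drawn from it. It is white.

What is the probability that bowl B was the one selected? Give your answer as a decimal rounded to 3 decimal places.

For each hypothesis, P(data | H) works out to: P(data | bowl A) = (3/11) = 3/11; P(data | bowl B) = (1/10) = 1/10.
Multiplying each by its prior: 3/5 · 3/11 = 9/55, 2/5 · 1/10 = 1/25; summing to 56/275.
Therefore the posterior P(bowl B | data) = (1/25) / (56/275) = 11/56.

0.196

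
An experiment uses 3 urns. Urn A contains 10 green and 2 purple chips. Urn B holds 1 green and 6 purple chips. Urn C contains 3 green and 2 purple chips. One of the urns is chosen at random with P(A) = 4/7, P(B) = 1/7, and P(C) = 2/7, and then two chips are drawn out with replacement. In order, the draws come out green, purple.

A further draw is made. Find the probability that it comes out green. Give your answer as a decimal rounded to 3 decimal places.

Under each hypothesis, the probability of the observed sequence is: P(data | urn A) = (10/12)(2/12) = 0.13889; P(data | urn B) = (1/7)(6/7) = 0.12245; P(data | urn C) = (3/5)(2/5) = 0.24.
The prior-weighted likelihoods are 4/7 · 0.13889 = 0.079365, 1/7 · 0.12245 = 0.017493, 2/7 · 0.24 = 0.068571; with total 0.16543.
The posterior is then P(urn A | data) = 0.47975, P(urn B | data) = 0.10574, P(urn C | data) = 0.41451.
Averaging over the posterior, P(green next | data) = (5/6)(0.47975) + (1/7)(0.10574) + (3/5)(0.41451) = 0.6636.

0.664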